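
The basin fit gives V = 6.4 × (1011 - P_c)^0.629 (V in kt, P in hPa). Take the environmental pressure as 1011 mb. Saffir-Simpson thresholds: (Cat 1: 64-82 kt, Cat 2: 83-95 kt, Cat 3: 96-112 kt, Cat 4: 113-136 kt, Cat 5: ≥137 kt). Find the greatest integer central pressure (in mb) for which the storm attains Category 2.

Category 2 begins at V = 83 kt.
Required ΔP = (83/6.4)^(1/0.629) = 12.969^1.590 ≈ 58.79 mb.
P_c ≤ 1011 − 58.79 = 952.21, so the highest integer P_c is 952 mb.

952 mb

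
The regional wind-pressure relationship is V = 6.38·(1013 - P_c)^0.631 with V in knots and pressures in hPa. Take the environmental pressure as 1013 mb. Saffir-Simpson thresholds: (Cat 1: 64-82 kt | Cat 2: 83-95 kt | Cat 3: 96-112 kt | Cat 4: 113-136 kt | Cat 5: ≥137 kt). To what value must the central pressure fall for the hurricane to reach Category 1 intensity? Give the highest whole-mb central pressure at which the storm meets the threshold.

Category 1 begins at V = 64 kt.
Required ΔP = (64/6.38)^(1/0.631) = 10.031^1.585 ≈ 38.63 mb.
P_c ≤ 1013 − 38.63 = 974.37, so the highest integer P_c is 974 mb.

974 mb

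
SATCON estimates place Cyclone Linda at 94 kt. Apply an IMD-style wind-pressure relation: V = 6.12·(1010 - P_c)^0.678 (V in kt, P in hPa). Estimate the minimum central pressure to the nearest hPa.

ΔP = (V / 6.12)^(1/0.678) = (94/6.12)^1.475.
94/6.12 = 15.359; 15.359^1.475 ≈ 56.21 hPa.
P_c = 1010 − 56.21 = 953.79 ≈ 954 hPa.

954 hPa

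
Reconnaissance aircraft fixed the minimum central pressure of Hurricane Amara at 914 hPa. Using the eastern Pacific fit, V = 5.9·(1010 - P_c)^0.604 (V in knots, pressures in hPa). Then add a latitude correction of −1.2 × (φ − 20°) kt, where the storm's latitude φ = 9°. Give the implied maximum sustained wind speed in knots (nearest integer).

106 kt

ΔP = 1010 − 914 = 96 hPa.
96^0.604 ≈ 15.750.
V ≈ 5.9 × 15.750 ≈ 92.9 kt.
Latitude correction: −1.2 × (9 − 20) = 13.2 kt.
Corrected V ≈ 106.1 kt → 106 kt.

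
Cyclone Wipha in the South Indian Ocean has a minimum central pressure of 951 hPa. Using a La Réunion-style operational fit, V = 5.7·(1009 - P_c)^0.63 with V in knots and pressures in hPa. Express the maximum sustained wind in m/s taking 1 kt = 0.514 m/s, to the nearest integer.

ΔP = 1009 − 951 = 58 hPa.
V ≈ 5.7 × 58^0.63 = 5.7 × 12.911 ≈ 73.593 kt.
73.593 × 0.514 ≈ 37.83 m/s → 38 m/s.

38 m/s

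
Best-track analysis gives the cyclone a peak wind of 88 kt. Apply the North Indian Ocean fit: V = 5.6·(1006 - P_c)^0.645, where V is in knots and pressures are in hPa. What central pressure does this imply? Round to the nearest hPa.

934 hPa

ΔP = (V / 5.6)^(1/0.645) = (88/5.6)^1.550.
88/5.6 = 15.714; 15.714^1.550 ≈ 71.57 hPa.
P_c = 1006 − 71.57 = 934.43 ≈ 934 hPa.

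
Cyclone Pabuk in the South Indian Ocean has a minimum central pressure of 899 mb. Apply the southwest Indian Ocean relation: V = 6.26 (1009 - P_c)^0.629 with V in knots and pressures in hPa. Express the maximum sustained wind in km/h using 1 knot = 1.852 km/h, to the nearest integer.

223 km/h

ΔP = 1009 − 899 = 110 mb.
V ≈ 6.26 × 110^0.629 = 6.26 × 19.233 ≈ 120.396 kt.
120.396 × 1.852 ≈ 222.97 km/h → 223 km/h.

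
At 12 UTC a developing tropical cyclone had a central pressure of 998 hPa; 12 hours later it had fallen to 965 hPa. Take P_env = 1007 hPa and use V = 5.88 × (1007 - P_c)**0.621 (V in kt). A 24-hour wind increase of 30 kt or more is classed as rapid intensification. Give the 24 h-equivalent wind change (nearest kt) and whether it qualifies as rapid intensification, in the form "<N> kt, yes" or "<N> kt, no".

74 kt, yes

V₁: ΔP = 9, V ≈ 5.88 × 9^0.621 ≈ 23.01 kt.
V₂: ΔP = 42, V ≈ 5.88 × 42^0.621 ≈ 59.90 kt.
ΔV over 12 h = 36.89 kt → 24 h equivalent = 36.89 × 24/12 ≈ 73.78 kt.
74 kt ≥ 30 kt ⇒ rapid intensification.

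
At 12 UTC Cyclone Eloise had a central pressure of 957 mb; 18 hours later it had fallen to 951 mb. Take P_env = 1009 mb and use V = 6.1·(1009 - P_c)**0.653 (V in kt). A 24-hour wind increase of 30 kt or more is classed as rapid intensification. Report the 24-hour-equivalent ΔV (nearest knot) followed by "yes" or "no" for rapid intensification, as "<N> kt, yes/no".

V₁: ΔP = 52, V ≈ 6.1 × 52^0.653 ≈ 80.52 kt.
V₂: ΔP = 58, V ≈ 6.1 × 58^0.653 ≈ 86.47 kt.
ΔV over 18 h = 5.95 kt → 24 h equivalent = 5.95 × 24/18 ≈ 7.93 kt.
8 kt < 30 kt ⇒ not rapid intensification.

8 kt, no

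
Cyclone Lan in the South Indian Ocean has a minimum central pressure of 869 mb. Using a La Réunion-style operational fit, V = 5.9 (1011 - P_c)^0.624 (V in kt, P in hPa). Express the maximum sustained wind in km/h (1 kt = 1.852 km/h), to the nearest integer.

241 km/h

ΔP = 1011 − 869 = 142 mb.
V ≈ 5.9 × 142^0.624 = 5.9 × 22.031 ≈ 129.981 kt.
129.981 × 1.852 ≈ 240.72 km/h → 241 km/h.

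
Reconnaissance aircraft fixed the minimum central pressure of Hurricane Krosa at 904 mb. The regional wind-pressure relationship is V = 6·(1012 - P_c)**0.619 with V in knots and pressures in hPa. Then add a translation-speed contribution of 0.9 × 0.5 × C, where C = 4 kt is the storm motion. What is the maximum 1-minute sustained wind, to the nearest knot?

111 kt

ΔP = 1012 − 904 = 108 mb.
108^0.619 ≈ 18.142.
V ≈ 6 × 18.142 ≈ 108.9 kt.
Translation term: 0.9 × 0.5 × 4 = 1.8 kt.
Corrected V ≈ 110.7 kt → 111 kt.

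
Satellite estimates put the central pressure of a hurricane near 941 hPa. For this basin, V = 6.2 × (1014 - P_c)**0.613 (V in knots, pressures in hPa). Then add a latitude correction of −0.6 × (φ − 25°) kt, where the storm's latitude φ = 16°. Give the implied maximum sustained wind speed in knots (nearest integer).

91 kt

ΔP = 1014 − 941 = 73 hPa.
73^0.613 ≈ 13.874.
V ≈ 6.2 × 13.874 ≈ 86.0 kt.
Latitude correction: −0.6 × (16 − 25) = 5.4 kt.
Corrected V ≈ 91.4 kt → 91 kt.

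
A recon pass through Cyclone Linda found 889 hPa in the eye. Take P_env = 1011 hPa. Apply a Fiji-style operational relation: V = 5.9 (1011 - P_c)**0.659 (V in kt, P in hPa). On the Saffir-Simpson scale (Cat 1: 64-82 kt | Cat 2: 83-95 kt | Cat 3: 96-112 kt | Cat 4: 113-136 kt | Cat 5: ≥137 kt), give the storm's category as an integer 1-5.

5

ΔP = 1011 − 889 = 122 hPa.
V ≈ 5.9 × 122^0.659 = 5.9 × 23.71 ≈ 140 kt.
140 kt falls in the Category 5 band.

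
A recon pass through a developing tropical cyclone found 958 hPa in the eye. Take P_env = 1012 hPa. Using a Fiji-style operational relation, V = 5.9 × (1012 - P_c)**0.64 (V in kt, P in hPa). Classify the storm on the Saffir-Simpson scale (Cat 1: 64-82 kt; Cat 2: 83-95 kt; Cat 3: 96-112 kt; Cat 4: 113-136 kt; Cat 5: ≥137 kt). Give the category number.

1

ΔP = 1012 − 958 = 54 hPa.
V ≈ 5.9 × 54^0.64 = 5.9 × 12.84 ≈ 76 kt.
76 kt falls in the Category 1 band.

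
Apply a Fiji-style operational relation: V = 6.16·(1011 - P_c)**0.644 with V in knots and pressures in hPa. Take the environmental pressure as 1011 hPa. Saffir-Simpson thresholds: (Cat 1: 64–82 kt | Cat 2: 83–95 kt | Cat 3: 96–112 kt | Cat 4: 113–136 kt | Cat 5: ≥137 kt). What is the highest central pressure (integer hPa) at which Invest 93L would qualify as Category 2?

954 hPa

Category 2 begins at V = 83 kt.
Required ΔP = (83/6.16)^(1/0.644) = 13.474^1.553 ≈ 56.74 hPa.
P_c ≤ 1011 − 56.74 = 954.26, so the highest integer P_c is 954 hPa.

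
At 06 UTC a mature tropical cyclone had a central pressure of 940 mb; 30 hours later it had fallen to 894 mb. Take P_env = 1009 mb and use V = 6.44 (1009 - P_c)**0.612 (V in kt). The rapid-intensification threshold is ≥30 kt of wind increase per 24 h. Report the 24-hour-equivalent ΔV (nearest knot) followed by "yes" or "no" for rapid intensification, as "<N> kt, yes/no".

V₁: ΔP = 69, V ≈ 6.44 × 69^0.612 ≈ 85.95 kt.
V₂: ΔP = 115, V ≈ 6.44 × 115^0.612 ≈ 117.50 kt.
ΔV over 30 h = 31.55 kt → 24 h equivalent = 31.55 × 24/30 ≈ 25.24 kt.
25 kt < 30 kt ⇒ not rapid intensification.

25 kt, no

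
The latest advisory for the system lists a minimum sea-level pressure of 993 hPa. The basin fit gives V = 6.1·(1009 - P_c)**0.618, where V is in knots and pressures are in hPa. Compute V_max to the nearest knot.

34 kt

ΔP = 1009 − 993 = 16 hPa.
16^0.618 ≈ 5.548.
V ≈ 6.1 × 5.548 ≈ 33.8 kt.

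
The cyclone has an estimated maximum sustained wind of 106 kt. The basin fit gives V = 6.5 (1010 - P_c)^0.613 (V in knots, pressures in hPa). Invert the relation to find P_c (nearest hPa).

915 hPa

ΔP = (V / 6.5)^(1/0.613) = (106/6.5)^1.631.
106/6.5 = 16.308; 16.308^1.631 ≈ 95.02 hPa.
P_c = 1010 − 95.02 = 914.98 ≈ 915 hPa.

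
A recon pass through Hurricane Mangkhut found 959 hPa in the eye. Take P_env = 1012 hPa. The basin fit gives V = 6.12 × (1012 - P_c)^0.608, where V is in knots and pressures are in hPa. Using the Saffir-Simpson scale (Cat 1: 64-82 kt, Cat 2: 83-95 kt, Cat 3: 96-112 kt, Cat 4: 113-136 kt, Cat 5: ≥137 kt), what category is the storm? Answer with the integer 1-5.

ΔP = 1012 − 959 = 53 hPa.
V ≈ 6.12 × 53^0.608 = 6.12 × 11.18 ≈ 68 kt.
68 kt falls in the Category 1 band.

1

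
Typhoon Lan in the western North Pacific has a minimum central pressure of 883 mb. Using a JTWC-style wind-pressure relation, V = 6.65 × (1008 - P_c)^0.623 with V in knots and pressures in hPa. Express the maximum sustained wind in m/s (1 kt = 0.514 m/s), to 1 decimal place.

ΔP = 1008 − 883 = 125 mb.
V ≈ 6.65 × 125^0.623 = 6.65 × 20.248 ≈ 134.647 kt.
134.647 × 0.514 ≈ 69.21 m/s → 69.2 m/s.

69.2 m/s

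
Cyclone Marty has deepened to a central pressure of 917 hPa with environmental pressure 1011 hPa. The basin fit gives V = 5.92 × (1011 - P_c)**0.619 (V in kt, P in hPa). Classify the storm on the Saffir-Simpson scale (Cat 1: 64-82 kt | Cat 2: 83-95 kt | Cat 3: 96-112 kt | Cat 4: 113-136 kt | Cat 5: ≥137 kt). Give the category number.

ΔP = 1011 − 917 = 94 hPa.
V ≈ 5.92 × 94^0.619 = 5.92 × 16.65 ≈ 99 kt.
99 kt falls in the Category 3 band.

3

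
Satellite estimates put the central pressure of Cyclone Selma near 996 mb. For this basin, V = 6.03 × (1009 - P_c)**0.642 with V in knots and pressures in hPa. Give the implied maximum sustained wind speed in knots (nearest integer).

ΔP = 1009 − 996 = 13 mb.
13^0.642 ≈ 5.190.
V ≈ 6.03 × 5.190 ≈ 31.3 kt.

31 kt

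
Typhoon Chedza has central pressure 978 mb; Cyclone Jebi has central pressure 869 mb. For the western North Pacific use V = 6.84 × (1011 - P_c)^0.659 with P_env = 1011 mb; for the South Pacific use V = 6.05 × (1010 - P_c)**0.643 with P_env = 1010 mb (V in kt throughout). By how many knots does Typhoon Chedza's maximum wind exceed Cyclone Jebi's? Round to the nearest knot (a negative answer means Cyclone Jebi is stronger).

Typhoon Chedza: ΔP = 33; V ≈ 6.84 × 33^0.659 ≈ 68.51 kt.
Cyclone Jebi: ΔP = 141; V ≈ 6.05 × 141^0.643 ≈ 145.78 kt.
Difference ≈ 68.51 − 145.78 = -77.27 → -77 kt.

-77 kt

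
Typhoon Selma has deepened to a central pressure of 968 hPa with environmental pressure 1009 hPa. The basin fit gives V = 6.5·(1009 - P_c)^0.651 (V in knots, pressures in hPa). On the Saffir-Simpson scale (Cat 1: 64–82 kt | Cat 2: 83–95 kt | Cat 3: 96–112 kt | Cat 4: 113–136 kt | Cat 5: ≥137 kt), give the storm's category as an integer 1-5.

1

ΔP = 1009 − 968 = 41 hPa.
V ≈ 6.5 × 41^0.651 = 6.5 × 11.22 ≈ 73 kt.
73 kt falls in the Category 1 band.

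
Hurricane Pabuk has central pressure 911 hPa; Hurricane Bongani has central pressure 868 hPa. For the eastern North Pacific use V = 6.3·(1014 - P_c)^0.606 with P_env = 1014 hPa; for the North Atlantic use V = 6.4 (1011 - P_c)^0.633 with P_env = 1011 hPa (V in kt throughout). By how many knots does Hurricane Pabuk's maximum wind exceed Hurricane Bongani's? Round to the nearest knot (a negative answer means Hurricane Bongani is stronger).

Hurricane Pabuk: ΔP = 103; V ≈ 6.3 × 103^0.606 ≈ 104.50 kt.
Hurricane Bongani: ΔP = 143; V ≈ 6.4 × 143^0.633 ≈ 148.08 kt.
Difference ≈ 104.50 − 148.08 = -43.58 → -44 kt.

-44 kt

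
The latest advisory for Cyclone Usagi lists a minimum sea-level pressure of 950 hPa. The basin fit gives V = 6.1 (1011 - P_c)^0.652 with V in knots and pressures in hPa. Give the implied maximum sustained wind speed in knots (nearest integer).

89 kt

ΔP = 1011 − 950 = 61 hPa.
61^0.652 ≈ 14.589.
V ≈ 6.1 × 14.589 ≈ 89.0 kt.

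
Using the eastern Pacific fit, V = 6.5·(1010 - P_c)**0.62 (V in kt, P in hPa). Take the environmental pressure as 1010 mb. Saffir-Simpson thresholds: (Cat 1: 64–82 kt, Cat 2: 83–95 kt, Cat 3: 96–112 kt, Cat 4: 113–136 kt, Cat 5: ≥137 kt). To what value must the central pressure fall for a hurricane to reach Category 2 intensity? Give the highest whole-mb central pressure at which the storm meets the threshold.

Category 2 begins at V = 83 kt.
Required ΔP = (83/6.5)^(1/0.62) = 12.769^1.613 ≈ 60.83 mb.
P_c ≤ 1010 − 60.83 = 949.17, so the highest integer P_c is 949 mb.

949 mb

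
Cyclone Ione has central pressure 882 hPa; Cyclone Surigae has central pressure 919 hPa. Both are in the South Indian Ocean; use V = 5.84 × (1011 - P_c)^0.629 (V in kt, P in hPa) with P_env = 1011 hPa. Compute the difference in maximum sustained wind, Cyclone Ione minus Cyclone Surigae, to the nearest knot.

Cyclone Ione: ΔP = 129; V ≈ 5.84 × 129^0.629 ≈ 124.16 kt.
Cyclone Surigae: ΔP = 92; V ≈ 5.84 × 92^0.629 ≈ 100.38 kt.
Difference ≈ 124.16 − 100.38 = 23.78 → 24 kt.

24 kt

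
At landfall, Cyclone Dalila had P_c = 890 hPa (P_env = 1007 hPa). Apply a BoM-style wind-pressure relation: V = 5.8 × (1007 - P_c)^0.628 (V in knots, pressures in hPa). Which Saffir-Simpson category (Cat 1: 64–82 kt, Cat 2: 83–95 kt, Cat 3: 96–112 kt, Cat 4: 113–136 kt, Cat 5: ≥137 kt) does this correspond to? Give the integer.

ΔP = 1007 − 890 = 117 hPa.
V ≈ 5.8 × 117^0.628 = 5.8 × 19.90 ≈ 115 kt.
115 kt falls in the Category 4 band.

4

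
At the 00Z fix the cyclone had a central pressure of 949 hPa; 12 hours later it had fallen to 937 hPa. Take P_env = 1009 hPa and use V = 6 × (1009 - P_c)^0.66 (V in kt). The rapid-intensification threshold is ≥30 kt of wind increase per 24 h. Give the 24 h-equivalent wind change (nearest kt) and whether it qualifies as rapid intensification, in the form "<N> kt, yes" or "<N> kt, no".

23 kt, no

V₁: ΔP = 60, V ≈ 6 × 60^0.66 ≈ 89.48 kt.
V₂: ΔP = 72, V ≈ 6 × 72^0.66 ≈ 100.92 kt.
ΔV over 12 h = 11.44 kt → 24 h equivalent = 11.44 × 24/12 ≈ 22.88 kt.
23 kt < 30 kt ⇒ not rapid intensification.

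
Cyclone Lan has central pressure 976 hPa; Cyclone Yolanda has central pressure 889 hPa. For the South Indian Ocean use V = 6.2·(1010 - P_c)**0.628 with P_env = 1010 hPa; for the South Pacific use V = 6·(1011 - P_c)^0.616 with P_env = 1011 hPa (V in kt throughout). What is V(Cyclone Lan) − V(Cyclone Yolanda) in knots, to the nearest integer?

-59 kt

Cyclone Lan: ΔP = 34; V ≈ 6.2 × 34^0.628 ≈ 56.78 kt.
Cyclone Yolanda: ΔP = 122; V ≈ 6 × 122^0.616 ≈ 115.70 kt.
Difference ≈ 56.78 − 115.70 = -58.92 → -59 kt.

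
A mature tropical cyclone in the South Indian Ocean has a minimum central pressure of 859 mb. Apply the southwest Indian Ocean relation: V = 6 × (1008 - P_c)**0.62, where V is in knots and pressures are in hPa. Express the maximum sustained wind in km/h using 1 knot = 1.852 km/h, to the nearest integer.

ΔP = 1008 − 859 = 149 mb.
V ≈ 6 × 149^0.62 = 6 × 22.252 ≈ 133.514 kt.
133.514 × 1.852 ≈ 247.27 km/h → 247 km/h.

247 km/h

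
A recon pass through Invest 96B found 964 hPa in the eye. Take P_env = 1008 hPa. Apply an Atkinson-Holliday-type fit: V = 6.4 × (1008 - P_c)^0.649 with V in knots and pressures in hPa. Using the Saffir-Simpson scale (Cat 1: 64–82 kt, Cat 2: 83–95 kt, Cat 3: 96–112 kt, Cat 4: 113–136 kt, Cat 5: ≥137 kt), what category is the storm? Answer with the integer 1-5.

1

ΔP = 1008 − 964 = 44 hPa.
V ≈ 6.4 × 44^0.649 = 6.4 × 11.66 ≈ 75 kt.
75 kt falls in the Category 1 band.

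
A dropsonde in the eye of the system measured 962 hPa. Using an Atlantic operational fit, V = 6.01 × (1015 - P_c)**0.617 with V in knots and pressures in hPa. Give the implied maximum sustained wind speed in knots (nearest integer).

ΔP = 1015 − 962 = 53 hPa.
53^0.617 ≈ 11.585.
V ≈ 6.01 × 11.585 ≈ 69.6 kt.

70 kt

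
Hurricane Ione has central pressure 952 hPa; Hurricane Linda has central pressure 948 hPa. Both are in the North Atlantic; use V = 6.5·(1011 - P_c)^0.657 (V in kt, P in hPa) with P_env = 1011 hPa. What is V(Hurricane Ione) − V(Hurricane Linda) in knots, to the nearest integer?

-4 kt

Hurricane Ione: ΔP = 59; V ≈ 6.5 × 59^0.657 ≈ 94.70 kt.
Hurricane Linda: ΔP = 63; V ≈ 6.5 × 63^0.657 ≈ 98.87 kt.
Difference ≈ 94.70 − 98.87 = -4.17 → -4 kt.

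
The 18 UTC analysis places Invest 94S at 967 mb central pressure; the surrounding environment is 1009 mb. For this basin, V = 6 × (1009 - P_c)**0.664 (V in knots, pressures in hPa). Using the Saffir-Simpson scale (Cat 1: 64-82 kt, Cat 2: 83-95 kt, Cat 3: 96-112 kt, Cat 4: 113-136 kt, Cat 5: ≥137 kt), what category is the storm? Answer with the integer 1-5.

ΔP = 1009 − 967 = 42 mb.
V ≈ 6 × 42^0.664 = 6 × 11.96 ≈ 72 kt.
72 kt falls in the Category 1 band.

1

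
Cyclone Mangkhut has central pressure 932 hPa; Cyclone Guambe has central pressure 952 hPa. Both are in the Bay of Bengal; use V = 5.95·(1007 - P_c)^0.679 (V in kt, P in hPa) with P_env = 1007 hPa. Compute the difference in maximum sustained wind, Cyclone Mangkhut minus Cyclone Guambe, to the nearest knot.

21 kt

Cyclone Mangkhut: ΔP = 75; V ≈ 5.95 × 75^0.679 ≈ 111.60 kt.
Cyclone Guambe: ΔP = 55; V ≈ 5.95 × 55^0.679 ≈ 90.41 kt.
Difference ≈ 111.60 − 90.41 = 21.19 → 21 kt.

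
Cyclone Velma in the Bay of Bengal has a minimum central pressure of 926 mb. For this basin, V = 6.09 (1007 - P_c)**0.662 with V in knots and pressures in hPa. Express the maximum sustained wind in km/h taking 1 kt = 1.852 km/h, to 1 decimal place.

206.9 km/h

ΔP = 1007 − 926 = 81 mb.
V ≈ 6.09 × 81^0.662 = 6.09 × 18.341 ≈ 111.695 kt.
111.695 × 1.852 ≈ 206.86 km/h → 206.9 km/h.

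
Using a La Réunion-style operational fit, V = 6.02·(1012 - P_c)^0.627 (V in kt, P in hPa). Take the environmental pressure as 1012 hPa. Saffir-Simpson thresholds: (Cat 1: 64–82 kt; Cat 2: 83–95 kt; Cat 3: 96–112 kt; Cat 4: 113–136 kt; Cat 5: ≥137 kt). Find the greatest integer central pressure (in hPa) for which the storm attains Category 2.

Category 2 begins at V = 83 kt.
Required ΔP = (83/6.02)^(1/0.627) = 13.787^1.595 ≈ 65.67 hPa.
P_c ≤ 1012 − 65.67 = 946.33, so the highest integer P_c is 946 hPa.

946 hPa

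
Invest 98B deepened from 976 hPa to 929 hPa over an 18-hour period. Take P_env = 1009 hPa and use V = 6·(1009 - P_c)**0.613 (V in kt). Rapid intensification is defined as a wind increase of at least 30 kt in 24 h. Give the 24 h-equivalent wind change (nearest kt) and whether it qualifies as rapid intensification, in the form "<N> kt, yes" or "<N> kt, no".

49 kt, yes

V₁: ΔP = 33, V ≈ 6 × 33^0.613 ≈ 51.17 kt.
V₂: ΔP = 80, V ≈ 6 × 80^0.613 ≈ 88.05 kt.
ΔV over 18 h = 36.88 kt → 24 h equivalent = 36.88 × 24/18 ≈ 49.17 kt.
49 kt ≥ 30 kt ⇒ rapid intensification.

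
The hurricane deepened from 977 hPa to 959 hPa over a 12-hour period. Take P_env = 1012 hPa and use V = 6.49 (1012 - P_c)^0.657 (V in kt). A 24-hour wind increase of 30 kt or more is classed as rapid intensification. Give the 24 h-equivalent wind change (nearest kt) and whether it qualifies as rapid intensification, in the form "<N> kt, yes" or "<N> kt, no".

42 kt, yes

V₁: ΔP = 35, V ≈ 6.49 × 35^0.657 ≈ 67.10 kt.
V₂: ΔP = 53, V ≈ 6.49 × 53^0.657 ≈ 88.12 kt.
ΔV over 12 h = 21.02 kt → 24 h equivalent = 21.02 × 24/12 ≈ 42.04 kt.
42 kt ≥ 30 kt ⇒ rapid intensification.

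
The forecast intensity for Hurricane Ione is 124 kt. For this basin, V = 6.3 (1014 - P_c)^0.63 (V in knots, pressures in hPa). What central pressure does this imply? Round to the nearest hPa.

901 hPa

ΔP = (V / 6.3)^(1/0.63) = (124/6.3)^1.587.
124/6.3 = 19.683; 19.683^1.587 ≈ 113.27 hPa.
P_c = 1014 − 113.27 = 900.73 ≈ 901 hPa.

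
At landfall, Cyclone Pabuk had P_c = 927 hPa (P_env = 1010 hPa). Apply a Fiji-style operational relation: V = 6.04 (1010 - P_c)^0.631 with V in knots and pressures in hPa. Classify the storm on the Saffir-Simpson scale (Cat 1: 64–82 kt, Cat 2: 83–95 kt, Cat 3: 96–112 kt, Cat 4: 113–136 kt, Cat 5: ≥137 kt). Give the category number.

ΔP = 1010 − 927 = 83 hPa.
V ≈ 6.04 × 83^0.631 = 6.04 × 16.25 ≈ 98 kt.
98 kt falls in the Category 3 band.

3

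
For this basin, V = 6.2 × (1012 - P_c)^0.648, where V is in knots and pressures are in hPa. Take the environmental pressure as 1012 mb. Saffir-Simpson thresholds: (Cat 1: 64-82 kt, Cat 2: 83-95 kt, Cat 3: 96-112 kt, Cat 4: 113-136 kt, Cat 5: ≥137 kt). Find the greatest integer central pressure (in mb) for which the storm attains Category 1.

Category 1 begins at V = 64 kt.
Required ΔP = (64/6.2)^(1/0.648) = 10.323^1.543 ≈ 36.68 mb.
P_c ≤ 1012 − 36.68 = 975.32, so the highest integer P_c is 975 mb.

975 mb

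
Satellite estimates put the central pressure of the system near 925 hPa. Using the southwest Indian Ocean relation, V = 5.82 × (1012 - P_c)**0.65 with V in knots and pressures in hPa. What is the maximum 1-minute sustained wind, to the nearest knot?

ΔP = 1012 − 925 = 87 hPa.
87^0.65 ≈ 18.226.
V ≈ 5.82 × 18.226 ≈ 106.1 kt.

106 kt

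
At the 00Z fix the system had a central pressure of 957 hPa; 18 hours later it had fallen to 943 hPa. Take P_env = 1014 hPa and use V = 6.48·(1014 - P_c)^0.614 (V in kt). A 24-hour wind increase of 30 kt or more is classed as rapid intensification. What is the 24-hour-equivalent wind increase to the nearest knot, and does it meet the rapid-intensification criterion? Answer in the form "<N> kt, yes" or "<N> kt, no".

15 kt, no

V₁: ΔP = 57, V ≈ 6.48 × 57^0.614 ≈ 77.57 kt.
V₂: ΔP = 71, V ≈ 6.48 × 71^0.614 ≈ 88.77 kt.
ΔV over 18 h = 11.20 kt → 24 h equivalent = 11.20 × 24/18 ≈ 14.93 kt.
15 kt < 30 kt ⇒ not rapid intensification.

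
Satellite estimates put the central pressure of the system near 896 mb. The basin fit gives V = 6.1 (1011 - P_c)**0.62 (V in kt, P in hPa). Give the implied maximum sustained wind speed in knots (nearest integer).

ΔP = 1011 − 896 = 115 mb.
115^0.62 ≈ 18.951.
V ≈ 6.1 × 18.951 ≈ 115.6 kt.

116 kt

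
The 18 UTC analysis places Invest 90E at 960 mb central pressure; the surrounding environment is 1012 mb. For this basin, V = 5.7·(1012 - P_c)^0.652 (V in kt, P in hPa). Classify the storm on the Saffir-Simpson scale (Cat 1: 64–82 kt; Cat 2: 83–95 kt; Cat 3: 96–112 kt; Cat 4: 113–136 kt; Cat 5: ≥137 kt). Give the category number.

ΔP = 1012 − 960 = 52 mb.
V ≈ 5.7 × 52^0.652 = 5.7 × 13.15 ≈ 75 kt.
75 kt falls in the Category 1 band.

1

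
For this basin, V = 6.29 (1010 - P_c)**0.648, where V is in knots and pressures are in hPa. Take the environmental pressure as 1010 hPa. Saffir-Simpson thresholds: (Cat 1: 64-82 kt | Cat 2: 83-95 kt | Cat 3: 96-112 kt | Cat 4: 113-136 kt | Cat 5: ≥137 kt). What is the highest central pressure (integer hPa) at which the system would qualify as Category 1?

Category 1 begins at V = 64 kt.
Required ΔP = (64/6.29)^(1/0.648) = 10.175^1.543 ≈ 35.88 hPa.
P_c ≤ 1010 − 35.88 = 974.12, so the highest integer P_c is 974 hPa.

974 hPa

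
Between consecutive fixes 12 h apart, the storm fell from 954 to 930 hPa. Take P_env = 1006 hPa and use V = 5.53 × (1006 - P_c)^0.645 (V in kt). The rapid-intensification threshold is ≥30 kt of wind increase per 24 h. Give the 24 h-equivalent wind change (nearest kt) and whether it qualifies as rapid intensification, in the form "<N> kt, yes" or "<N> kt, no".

V₁: ΔP = 52, V ≈ 5.53 × 52^0.645 ≈ 70.72 kt.
V₂: ΔP = 76, V ≈ 5.53 × 76^0.645 ≈ 90.33 kt.
ΔV over 12 h = 19.61 kt → 24 h equivalent = 19.61 × 24/12 ≈ 39.22 kt.
39 kt ≥ 30 kt ⇒ rapid intensification.

39 kt, yes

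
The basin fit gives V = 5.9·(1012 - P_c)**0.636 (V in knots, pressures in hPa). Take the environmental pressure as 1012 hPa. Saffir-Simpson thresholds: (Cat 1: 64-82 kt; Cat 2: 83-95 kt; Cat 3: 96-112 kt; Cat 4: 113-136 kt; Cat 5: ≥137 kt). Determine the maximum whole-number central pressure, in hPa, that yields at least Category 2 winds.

948 hPa

Category 2 begins at V = 83 kt.
Required ΔP = (83/5.9)^(1/0.636) = 14.068^1.572 ≈ 63.88 hPa.
P_c ≤ 1012 − 63.88 = 948.12, so the highest integer P_c is 948 hPa.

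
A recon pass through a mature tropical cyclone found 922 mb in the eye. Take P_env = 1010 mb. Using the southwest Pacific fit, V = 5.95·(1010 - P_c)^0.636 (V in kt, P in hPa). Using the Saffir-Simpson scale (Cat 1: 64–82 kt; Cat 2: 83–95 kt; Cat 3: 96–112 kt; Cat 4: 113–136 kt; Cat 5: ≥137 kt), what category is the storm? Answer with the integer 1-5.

3

ΔP = 1010 − 922 = 88 mb.
V ≈ 5.95 × 88^0.636 = 5.95 × 17.25 ≈ 103 kt.
103 kt falls in the Category 3 band.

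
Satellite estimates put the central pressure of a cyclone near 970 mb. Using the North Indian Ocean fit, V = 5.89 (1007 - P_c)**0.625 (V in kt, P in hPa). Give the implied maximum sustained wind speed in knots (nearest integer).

ΔP = 1007 − 970 = 37 mb.
37^0.625 ≈ 9.553.
V ≈ 5.89 × 9.553 ≈ 56.3 kt.

56 kt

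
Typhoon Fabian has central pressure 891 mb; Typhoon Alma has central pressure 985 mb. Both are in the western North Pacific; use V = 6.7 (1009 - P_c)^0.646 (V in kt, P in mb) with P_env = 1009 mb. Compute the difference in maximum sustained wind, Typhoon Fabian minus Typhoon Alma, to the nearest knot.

94 kt

Typhoon Fabian: ΔP = 118; V ≈ 6.7 × 118^0.646 ≈ 146.05 kt.
Typhoon Alma: ΔP = 24; V ≈ 6.7 × 24^0.646 ≈ 52.20 kt.
Difference ≈ 146.05 − 52.20 = 93.85 → 94 kt.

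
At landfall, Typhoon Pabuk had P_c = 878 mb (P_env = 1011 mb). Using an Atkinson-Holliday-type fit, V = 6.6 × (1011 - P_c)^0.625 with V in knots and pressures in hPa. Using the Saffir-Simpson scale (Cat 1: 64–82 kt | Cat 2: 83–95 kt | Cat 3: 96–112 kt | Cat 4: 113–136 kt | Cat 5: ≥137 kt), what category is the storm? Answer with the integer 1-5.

ΔP = 1011 − 878 = 133 mb.
V ≈ 6.6 × 133^0.625 = 6.6 × 21.25 ≈ 140 kt.
140 kt falls in the Category 5 band.

5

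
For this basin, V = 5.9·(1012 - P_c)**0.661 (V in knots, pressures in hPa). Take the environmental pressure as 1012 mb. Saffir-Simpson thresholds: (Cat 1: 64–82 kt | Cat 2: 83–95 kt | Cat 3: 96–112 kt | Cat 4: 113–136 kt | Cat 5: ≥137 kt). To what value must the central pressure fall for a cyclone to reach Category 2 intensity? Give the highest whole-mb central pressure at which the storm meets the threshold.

Category 2 begins at V = 83 kt.
Required ΔP = (83/5.9)^(1/0.661) = 14.068^1.513 ≈ 54.59 mb.
P_c ≤ 1012 − 54.59 = 957.41, so the highest integer P_c is 957 mb.

957 mb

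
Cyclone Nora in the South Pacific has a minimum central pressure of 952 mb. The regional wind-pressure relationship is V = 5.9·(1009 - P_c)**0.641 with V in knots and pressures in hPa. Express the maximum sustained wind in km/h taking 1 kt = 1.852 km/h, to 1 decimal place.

ΔP = 1009 − 952 = 57 mb.
V ≈ 5.9 × 57^0.641 = 5.9 × 13.351 ≈ 78.771 kt.
78.771 × 1.852 ≈ 145.88 km/h → 145.9 km/h.

145.9 km/h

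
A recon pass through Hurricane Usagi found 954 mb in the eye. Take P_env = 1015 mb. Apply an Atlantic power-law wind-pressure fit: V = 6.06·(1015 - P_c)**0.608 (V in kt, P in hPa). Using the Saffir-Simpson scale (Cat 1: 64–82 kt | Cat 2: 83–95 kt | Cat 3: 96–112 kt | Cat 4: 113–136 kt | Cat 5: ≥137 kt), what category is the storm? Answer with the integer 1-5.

1

ΔP = 1015 − 954 = 61 mb.
V ≈ 6.06 × 61^0.608 = 6.06 × 12.18 ≈ 74 kt.
74 kt falls in the Category 1 band.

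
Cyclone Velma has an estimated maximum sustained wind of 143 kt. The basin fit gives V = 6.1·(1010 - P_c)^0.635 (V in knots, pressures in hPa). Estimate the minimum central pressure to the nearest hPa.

ΔP = (V / 6.1)^(1/0.635) = (143/6.1)^1.575.
143/6.1 = 23.443; 23.443^1.575 ≈ 143.71 hPa.
P_c = 1010 − 143.71 = 866.29 ≈ 866 hPa.

866 hPa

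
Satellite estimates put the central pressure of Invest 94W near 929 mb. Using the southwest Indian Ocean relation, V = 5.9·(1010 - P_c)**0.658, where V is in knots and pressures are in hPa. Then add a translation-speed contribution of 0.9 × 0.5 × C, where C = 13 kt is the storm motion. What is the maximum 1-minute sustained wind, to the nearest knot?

112 kt

ΔP = 1010 − 929 = 81 mb.
81^0.658 ≈ 18.021.
V ≈ 5.9 × 18.021 ≈ 106.3 kt.
Translation term: 0.9 × 0.5 × 13 = 5.85 kt.
Corrected V ≈ 112.15 kt → 112 kt.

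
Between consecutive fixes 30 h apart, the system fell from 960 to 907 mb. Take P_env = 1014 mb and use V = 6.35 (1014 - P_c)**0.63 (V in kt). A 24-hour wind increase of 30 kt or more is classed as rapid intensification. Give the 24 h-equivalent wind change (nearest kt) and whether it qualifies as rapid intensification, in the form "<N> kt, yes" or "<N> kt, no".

34 kt, yes

V₁: ΔP = 54, V ≈ 6.35 × 54^0.63 ≈ 78.38 kt.
V₂: ΔP = 107, V ≈ 6.35 × 107^0.63 ≈ 120.58 kt.
ΔV over 30 h = 42.20 kt → 24 h equivalent = 42.20 × 24/30 ≈ 33.76 kt.
34 kt ≥ 30 kt ⇒ rapid intensification.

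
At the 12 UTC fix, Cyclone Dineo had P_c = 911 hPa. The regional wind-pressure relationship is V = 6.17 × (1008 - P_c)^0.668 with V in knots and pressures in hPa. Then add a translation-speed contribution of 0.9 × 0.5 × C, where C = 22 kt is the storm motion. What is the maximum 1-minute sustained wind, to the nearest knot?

ΔP = 1008 − 911 = 97 hPa.
97^0.668 ≈ 21.240.
V ≈ 6.17 × 21.240 ≈ 131.1 kt.
Translation term: 0.9 × 0.5 × 22 = 9.9 kt.
Corrected V ≈ 141 kt → 141 kt.

141 kt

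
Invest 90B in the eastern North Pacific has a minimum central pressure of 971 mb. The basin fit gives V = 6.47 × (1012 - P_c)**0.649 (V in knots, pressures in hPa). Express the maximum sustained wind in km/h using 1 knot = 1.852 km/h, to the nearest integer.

133 km/h

ΔP = 1012 − 971 = 41 mb.
V ≈ 6.47 × 41^0.649 = 6.47 × 11.135 ≈ 72.045 kt.
72.045 × 1.852 ≈ 133.43 km/h → 133 km/h.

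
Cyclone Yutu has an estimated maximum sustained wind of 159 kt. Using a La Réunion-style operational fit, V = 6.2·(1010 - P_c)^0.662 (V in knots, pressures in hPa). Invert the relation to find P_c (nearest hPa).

ΔP = (V / 6.2)^(1/0.662) = (159/6.2)^1.511.
159/6.2 = 25.645; 25.645^1.511 ≈ 134.40 hPa.
P_c = 1010 − 134.40 = 875.60 ≈ 876 hPa.

876 hPa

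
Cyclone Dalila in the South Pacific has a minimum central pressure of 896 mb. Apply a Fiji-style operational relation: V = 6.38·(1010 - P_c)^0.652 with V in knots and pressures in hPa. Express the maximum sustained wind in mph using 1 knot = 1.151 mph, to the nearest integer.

ΔP = 1010 − 896 = 114 mb.
V ≈ 6.38 × 114^0.652 = 6.38 × 21.933 ≈ 139.934 kt.
139.934 × 1.151 ≈ 161.06 mph → 161 mph.

161 mph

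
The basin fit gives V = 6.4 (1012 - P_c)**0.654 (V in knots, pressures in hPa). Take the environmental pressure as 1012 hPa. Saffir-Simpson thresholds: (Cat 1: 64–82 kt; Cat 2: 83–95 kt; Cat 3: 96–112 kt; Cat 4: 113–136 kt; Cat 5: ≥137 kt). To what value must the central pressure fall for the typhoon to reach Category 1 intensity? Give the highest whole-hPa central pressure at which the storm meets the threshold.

978 hPa

Category 1 begins at V = 64 kt.
Required ΔP = (64/6.4)^(1/0.654) = 10.000^1.529 ≈ 33.81 hPa.
P_c ≤ 1012 − 33.81 = 978.19, so the highest integer P_c is 978 hPa.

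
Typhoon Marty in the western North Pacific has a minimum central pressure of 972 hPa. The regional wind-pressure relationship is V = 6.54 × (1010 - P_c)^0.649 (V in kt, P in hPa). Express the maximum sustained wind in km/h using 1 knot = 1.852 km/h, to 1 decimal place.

128.4 km/h

ΔP = 1010 − 972 = 38 hPa.
V ≈ 6.54 × 38^0.649 = 6.54 × 10.599 ≈ 69.320 kt.
69.320 × 1.852 ≈ 128.38 km/h → 128.4 km/h.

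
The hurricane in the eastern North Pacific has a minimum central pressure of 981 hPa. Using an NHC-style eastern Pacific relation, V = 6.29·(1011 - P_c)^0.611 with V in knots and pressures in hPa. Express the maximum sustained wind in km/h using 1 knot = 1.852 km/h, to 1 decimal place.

ΔP = 1011 − 981 = 30 hPa.
V ≈ 6.29 × 30^0.611 = 6.29 × 7.990 ≈ 50.254 kt.
50.254 × 1.852 ≈ 93.07 km/h → 93.1 km/h.

93.1 km/h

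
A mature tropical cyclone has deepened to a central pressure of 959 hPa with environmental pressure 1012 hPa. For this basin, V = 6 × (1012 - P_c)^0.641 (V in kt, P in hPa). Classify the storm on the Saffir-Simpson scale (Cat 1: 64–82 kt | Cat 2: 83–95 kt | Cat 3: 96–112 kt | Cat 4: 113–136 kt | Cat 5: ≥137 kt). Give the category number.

ΔP = 1012 − 959 = 53 hPa.
V ≈ 6 × 53^0.641 = 6 × 12.74 ≈ 76 kt.
76 kt falls in the Category 1 band.

1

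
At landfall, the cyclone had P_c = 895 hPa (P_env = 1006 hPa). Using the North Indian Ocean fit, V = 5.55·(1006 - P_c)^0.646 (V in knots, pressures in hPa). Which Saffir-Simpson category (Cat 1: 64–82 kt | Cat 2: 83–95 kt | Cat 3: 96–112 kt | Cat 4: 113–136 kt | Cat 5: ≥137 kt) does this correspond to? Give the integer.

ΔP = 1006 − 895 = 111 hPa.
V ≈ 5.55 × 111^0.646 = 5.55 × 20.95 ≈ 116 kt.
116 kt falls in the Category 4 band.

4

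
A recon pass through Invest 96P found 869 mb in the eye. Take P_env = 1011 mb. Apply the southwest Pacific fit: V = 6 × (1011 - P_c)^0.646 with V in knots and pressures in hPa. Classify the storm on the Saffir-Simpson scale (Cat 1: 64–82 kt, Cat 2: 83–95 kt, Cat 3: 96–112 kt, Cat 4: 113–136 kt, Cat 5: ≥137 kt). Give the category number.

ΔP = 1011 − 869 = 142 mb.
V ≈ 6 × 142^0.646 = 6 × 24.57 ≈ 147 kt.
147 kt falls in the Category 5 band.

5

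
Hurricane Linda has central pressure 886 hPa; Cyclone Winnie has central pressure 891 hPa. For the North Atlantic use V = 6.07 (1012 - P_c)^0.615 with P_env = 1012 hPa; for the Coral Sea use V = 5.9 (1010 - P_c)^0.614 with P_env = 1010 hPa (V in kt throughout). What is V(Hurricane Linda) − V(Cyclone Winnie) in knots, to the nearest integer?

8 kt

Hurricane Linda: ΔP = 126; V ≈ 6.07 × 126^0.615 ≈ 118.83 kt.
Cyclone Winnie: ΔP = 119; V ≈ 5.9 × 119^0.614 ≈ 110.98 kt.
Difference ≈ 118.83 − 110.98 = 7.85 → 8 kt.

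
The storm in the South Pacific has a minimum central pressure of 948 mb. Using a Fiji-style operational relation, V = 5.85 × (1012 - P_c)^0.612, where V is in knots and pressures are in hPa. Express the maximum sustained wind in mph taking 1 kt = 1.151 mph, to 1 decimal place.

ΔP = 1012 − 948 = 64 mb.
V ≈ 5.85 × 64^0.612 = 5.85 × 12.746 ≈ 74.566 kt.
74.566 × 1.151 ≈ 85.82 mph → 85.8 mph.

85.8 mph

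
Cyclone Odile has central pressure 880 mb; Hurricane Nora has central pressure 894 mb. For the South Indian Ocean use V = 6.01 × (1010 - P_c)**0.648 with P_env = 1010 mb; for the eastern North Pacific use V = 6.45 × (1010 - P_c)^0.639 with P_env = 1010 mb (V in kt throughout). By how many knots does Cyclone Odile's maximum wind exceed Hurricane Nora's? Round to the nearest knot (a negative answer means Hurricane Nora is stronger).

6 kt

Cyclone Odile: ΔP = 130; V ≈ 6.01 × 130^0.648 ≈ 140.83 kt.
Hurricane Nora: ΔP = 116; V ≈ 6.45 × 116^0.639 ≈ 134.51 kt.
Difference ≈ 140.83 − 134.51 = 6.32 → 6 kt.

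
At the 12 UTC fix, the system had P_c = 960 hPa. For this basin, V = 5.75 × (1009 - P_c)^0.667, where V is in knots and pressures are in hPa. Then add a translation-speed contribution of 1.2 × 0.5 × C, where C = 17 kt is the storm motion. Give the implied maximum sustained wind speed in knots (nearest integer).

87 kt

ΔP = 1009 − 960 = 49 hPa.
49^0.667 ≈ 13.408.
V ≈ 5.75 × 13.408 ≈ 77.1 kt.
Translation term: 1.2 × 0.5 × 17 = 10.2 kt.
Corrected V ≈ 87.3 kt → 87 kt.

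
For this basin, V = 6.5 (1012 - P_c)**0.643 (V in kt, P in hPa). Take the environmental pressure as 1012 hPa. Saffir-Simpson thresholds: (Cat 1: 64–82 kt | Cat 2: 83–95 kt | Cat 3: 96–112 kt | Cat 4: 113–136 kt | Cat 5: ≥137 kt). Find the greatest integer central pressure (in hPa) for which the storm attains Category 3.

946 hPa

Category 3 begins at V = 96 kt.
Required ΔP = (96/6.5)^(1/0.643) = 14.769^1.555 ≈ 65.86 hPa.
P_c ≤ 1012 − 65.86 = 946.14, so the highest integer P_c is 946 hPa.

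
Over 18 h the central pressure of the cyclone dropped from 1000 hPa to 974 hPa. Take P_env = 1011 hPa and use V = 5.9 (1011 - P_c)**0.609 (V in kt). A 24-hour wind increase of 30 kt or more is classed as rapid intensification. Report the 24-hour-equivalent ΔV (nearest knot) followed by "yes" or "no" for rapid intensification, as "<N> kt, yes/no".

37 kt, yes

V₁: ΔP = 11, V ≈ 5.9 × 11^0.609 ≈ 25.41 kt.
V₂: ΔP = 37, V ≈ 5.9 × 37^0.609 ≈ 53.20 kt.
ΔV over 18 h = 27.79 kt → 24 h equivalent = 27.79 × 24/18 ≈ 37.05 kt.
37 kt ≥ 30 kt ⇒ rapid intensification.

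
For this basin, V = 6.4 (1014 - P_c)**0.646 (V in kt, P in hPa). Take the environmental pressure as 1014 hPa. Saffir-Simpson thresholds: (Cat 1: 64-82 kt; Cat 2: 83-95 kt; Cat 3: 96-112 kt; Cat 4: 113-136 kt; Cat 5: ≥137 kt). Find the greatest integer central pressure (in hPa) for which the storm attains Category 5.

Category 5 begins at V = 137 kt.
Required ΔP = (137/6.4)^(1/0.646) = 21.406^1.548 ≈ 114.73 hPa.
P_c ≤ 1014 − 114.73 = 899.27, so the highest integer P_c is 899 hPa.

899 hPa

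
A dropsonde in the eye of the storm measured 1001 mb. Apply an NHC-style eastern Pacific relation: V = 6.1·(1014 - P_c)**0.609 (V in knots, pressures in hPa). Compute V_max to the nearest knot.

ΔP = 1014 − 1001 = 13 mb.
13^0.609 ≈ 4.769.
V ≈ 6.1 × 4.769 ≈ 29.1 kt.

29 kt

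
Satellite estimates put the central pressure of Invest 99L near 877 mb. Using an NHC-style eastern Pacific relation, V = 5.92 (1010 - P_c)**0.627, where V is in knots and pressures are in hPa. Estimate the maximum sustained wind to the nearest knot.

ΔP = 1010 − 877 = 133 mb.
133^0.627 ≈ 21.461.
V ≈ 5.92 × 21.461 ≈ 127.1 kt.

127 kt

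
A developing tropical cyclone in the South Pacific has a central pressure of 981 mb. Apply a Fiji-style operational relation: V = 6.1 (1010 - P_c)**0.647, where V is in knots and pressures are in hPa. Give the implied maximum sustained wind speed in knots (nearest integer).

ΔP = 1010 − 981 = 29 mb.
29^0.647 ≈ 8.834.
V ≈ 6.1 × 8.834 ≈ 53.9 kt.

54 kt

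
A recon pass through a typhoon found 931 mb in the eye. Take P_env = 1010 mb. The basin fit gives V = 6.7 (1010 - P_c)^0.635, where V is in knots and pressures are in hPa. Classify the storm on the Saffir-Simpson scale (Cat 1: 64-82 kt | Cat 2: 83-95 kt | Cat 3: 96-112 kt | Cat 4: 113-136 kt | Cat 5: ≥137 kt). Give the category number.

ΔP = 1010 − 931 = 79 mb.
V ≈ 6.7 × 79^0.635 = 6.7 × 16.03 ≈ 107 kt.
107 kt falls in the Category 3 band.

3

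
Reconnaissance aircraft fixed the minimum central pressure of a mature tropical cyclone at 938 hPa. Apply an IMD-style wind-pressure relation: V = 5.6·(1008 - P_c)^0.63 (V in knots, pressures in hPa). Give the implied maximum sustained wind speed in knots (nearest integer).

ΔP = 1008 − 938 = 70 hPa.
70^0.63 ≈ 14.535.
V ≈ 5.6 × 14.535 ≈ 81.4 kt.

81 kt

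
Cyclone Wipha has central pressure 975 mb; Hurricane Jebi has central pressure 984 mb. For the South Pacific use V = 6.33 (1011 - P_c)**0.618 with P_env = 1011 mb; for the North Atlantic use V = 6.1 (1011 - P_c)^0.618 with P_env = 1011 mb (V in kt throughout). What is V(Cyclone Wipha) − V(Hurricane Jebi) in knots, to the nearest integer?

Cyclone Wipha: ΔP = 36; V ≈ 6.33 × 36^0.618 ≈ 57.97 kt.
Hurricane Jebi: ΔP = 27; V ≈ 6.1 × 27^0.618 ≈ 46.76 kt.
Difference ≈ 57.97 − 46.76 = 11.21 → 11 kt.

11 kt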